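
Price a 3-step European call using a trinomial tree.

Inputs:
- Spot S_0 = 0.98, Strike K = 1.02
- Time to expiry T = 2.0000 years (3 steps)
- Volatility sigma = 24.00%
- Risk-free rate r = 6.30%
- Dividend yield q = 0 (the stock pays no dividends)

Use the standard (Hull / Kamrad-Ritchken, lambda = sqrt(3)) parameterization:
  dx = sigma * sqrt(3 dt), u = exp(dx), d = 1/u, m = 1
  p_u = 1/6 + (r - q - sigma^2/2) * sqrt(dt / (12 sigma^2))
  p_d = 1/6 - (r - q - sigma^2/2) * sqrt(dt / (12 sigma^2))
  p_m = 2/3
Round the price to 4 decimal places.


Answer: Price = V(0,0) = 0.1653

Derivation:
dt = T/N = 0.666667; dx = sigma*sqrt(3*dt) = 0.339411
u = exp(dx) = 1.404121; d = 1/u = 0.712189
p_u = 0.200254, p_m = 0.666667, p_d = 0.133079
Discount per step: exp(-r*dt) = 0.958870
Stock lattice S(k, j) with j the centered position index:
  k=0: S(0,+0) = 0.9800
  k=1: S(1,-1) = 0.6979; S(1,+0) = 0.9800; S(1,+1) = 1.3760
  k=2: S(2,-2) = 0.4971; S(2,-1) = 0.6979; S(2,+0) = 0.9800; S(2,+1) = 1.3760; S(2,+2) = 1.9321
  k=3: S(3,-3) = 0.3540; S(3,-2) = 0.4971; S(3,-1) = 0.6979; S(3,+0) = 0.9800; S(3,+1) = 1.3760; S(3,+2) = 1.9321; S(3,+3) = 2.7129
Terminal payoffs V(N, j) = max(S_T - K, 0):
  V(3,-3) = 0.000000; V(3,-2) = 0.000000; V(3,-1) = 0.000000; V(3,+0) = 0.000000; V(3,+1) = 0.356038; V(3,+2) = 0.912124; V(3,+3) = 1.692935
Backward induction: V(k, j) = exp(-r*dt) * [p_u * V(k+1, j+1) + p_m * V(k+1, j) + p_d * V(k+1, j-1)]
  V(2,-2) = exp(-r*dt) * [p_u*0.000000 + p_m*0.000000 + p_d*0.000000] = 0.000000
  V(2,-1) = exp(-r*dt) * [p_u*0.000000 + p_m*0.000000 + p_d*0.000000] = 0.000000
  V(2,+0) = exp(-r*dt) * [p_u*0.356038 + p_m*0.000000 + p_d*0.000000] = 0.068366
  V(2,+1) = exp(-r*dt) * [p_u*0.912124 + p_m*0.356038 + p_d*0.000000] = 0.402740
  V(2,+2) = exp(-r*dt) * [p_u*1.692935 + p_m*0.912124 + p_d*0.356038] = 0.953578
  V(1,-1) = exp(-r*dt) * [p_u*0.068366 + p_m*0.000000 + p_d*0.000000] = 0.013127
  V(1,+0) = exp(-r*dt) * [p_u*0.402740 + p_m*0.068366 + p_d*0.000000] = 0.121036
  V(1,+1) = exp(-r*dt) * [p_u*0.953578 + p_m*0.402740 + p_d*0.068366] = 0.449278
  V(0,+0) = exp(-r*dt) * [p_u*0.449278 + p_m*0.121036 + p_d*0.013127] = 0.165316


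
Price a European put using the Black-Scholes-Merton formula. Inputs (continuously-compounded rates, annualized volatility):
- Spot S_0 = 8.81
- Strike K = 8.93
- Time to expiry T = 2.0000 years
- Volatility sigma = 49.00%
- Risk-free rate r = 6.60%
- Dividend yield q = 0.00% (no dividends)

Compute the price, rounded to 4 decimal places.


Answer: Price = 1.7937

Derivation:
d1 = (ln(S/K) + (r - q + 0.5*sigma^2) * T) / (sigma * sqrt(T)) = 0.51744493
d2 = d1 - sigma * sqrt(T) = -0.17551971
exp(-rT) = 0.87634100; exp(-qT) = 1.00000000
P = K * exp(-rT) * N(-d2) - S_0 * exp(-qT) * N(-d1)
N(-d1) = 0.30242280; N(-d2) = 0.56966436
P = 8.9300 * 0.87634100 * 0.56966436 - 8.8100 * 1.00000000 * 0.30242280 = 1.7937


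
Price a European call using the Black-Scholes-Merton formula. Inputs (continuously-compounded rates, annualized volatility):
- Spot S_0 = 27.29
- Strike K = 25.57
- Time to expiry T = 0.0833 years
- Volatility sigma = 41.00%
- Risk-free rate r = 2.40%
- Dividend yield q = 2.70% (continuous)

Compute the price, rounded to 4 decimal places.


Answer: Price = 2.2812

Derivation:
d1 = (ln(S/K) + (r - q + 0.5*sigma^2) * T) / (sigma * sqrt(T)) = 0.60720112
d2 = d1 - sigma * sqrt(T) = 0.48886799
exp(-rT) = 0.99800280; exp(-qT) = 0.99775343
C = S_0 * exp(-qT) * N(d1) - K * exp(-rT) * N(d2)
N(d1) = 0.72814128; N(d2) = 0.68753242
C = 27.2900 * 0.99775343 * 0.72814128 - 25.5700 * 0.99800280 * 0.68753242 = 2.2812


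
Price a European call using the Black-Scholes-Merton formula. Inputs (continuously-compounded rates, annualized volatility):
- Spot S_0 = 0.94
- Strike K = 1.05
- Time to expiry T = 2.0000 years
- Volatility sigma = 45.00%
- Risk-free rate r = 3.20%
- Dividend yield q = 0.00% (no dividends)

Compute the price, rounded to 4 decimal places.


d1 = (ln(S/K) + (r - q + 0.5*sigma^2) * T) / (sigma * sqrt(T)) = 0.24487019
d2 = d1 - sigma * sqrt(T) = -0.39152592
exp(-rT) = 0.93800500; exp(-qT) = 1.00000000
C = S_0 * exp(-qT) * N(d1) - K * exp(-rT) * N(d2)
N(d1) = 0.59672153; N(d2) = 0.34770427
C = 0.9400 * 1.00000000 * 0.59672153 - 1.0500 * 0.93800500 * 0.34770427 = 0.2185

Answer: Price = 0.2185


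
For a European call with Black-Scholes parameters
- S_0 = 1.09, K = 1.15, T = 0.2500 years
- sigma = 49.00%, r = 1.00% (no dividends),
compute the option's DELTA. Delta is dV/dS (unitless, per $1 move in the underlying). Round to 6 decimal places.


d1 = -0.0860071271; d2 = -0.3310071271
phi(d1) = 0.3974694727; exp(-qT) = 1.0000000000; exp(-rT) = 0.9975031224
N(d1) = 0.4657303758
Delta = exp(-qT) * N(d1) = 1.0000000000 * 0.4657303758 = 0.465730

Answer: Delta = 0.465730


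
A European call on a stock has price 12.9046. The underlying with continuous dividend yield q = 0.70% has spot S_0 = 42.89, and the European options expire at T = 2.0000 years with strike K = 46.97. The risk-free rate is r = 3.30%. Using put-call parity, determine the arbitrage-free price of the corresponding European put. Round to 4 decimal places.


Put-call parity: C - P = S_0 * exp(-qT) - K * exp(-rT).
S_0 * exp(-qT) = 42.8900 * 0.98609754 = 42.29372367
K * exp(-rT) = 46.9700 * 0.93613086 = 43.97006670
P = C - S*exp(-qT) + K*exp(-rT)
P = 12.9046 - 42.29372367 + 43.97006670 = 14.5809

Answer: Put price = 14.5809


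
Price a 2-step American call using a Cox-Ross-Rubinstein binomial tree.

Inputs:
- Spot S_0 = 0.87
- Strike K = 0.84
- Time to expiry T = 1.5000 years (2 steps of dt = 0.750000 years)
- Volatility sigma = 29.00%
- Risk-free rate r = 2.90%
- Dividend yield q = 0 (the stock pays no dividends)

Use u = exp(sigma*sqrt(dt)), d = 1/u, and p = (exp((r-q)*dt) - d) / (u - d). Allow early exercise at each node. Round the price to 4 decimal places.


dt = T/N = 0.750000
u = exp(sigma*sqrt(dt)) = 1.285500; d = 1/u = 0.777908
p = (exp((r-q)*dt) - d) / (u - d) = 0.480860
Discount per step: exp(-r*dt) = 0.978485
Stock lattice S(k, i) with i counting down-moves:
  k=0: S(0,0) = 0.8700
  k=1: S(1,0) = 1.1184; S(1,1) = 0.6768
  k=2: S(2,0) = 1.4377; S(2,1) = 0.8700; S(2,2) = 0.5265
Terminal payoffs V(N, i) = max(S_T - K, 0):
  V(2,0) = 0.597683; V(2,1) = 0.030000; V(2,2) = 0.000000
Backward induction: V(k, i) = exp(-r*dt) * [p * V(k+1, i) + (1-p) * V(k+1, i+1)]; then take max(V_cont, immediate exercise) for American.
  V(1,0) = exp(-r*dt) * [p*0.597683 + (1-p)*0.030000] = 0.296457; exercise = 0.278385; V(1,0) = max -> 0.296457
  V(1,1) = exp(-r*dt) * [p*0.030000 + (1-p)*0.000000] = 0.014115; exercise = 0.000000; V(1,1) = max -> 0.014115
  V(0,0) = exp(-r*dt) * [p*0.296457 + (1-p)*0.014115] = 0.146658; exercise = 0.030000; V(0,0) = max -> 0.146658

Answer: Price = V(0,0) = 0.1467


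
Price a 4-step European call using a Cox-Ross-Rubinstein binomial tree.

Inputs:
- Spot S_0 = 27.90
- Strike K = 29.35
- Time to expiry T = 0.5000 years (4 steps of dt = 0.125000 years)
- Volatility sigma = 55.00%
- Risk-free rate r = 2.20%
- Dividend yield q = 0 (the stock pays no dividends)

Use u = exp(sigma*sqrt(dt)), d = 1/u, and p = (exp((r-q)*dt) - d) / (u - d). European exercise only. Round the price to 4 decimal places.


Answer: Price = V(0,0) = 3.8126

Derivation:
dt = T/N = 0.125000
u = exp(sigma*sqrt(dt)) = 1.214648; d = 1/u = 0.823284
p = (exp((r-q)*dt) - d) / (u - d) = 0.458575
Discount per step: exp(-r*dt) = 0.997254
Stock lattice S(k, i) with i counting down-moves:
  k=0: S(0,0) = 27.9000
  k=1: S(1,0) = 33.8887; S(1,1) = 22.9696
  k=2: S(2,0) = 41.1628; S(2,1) = 27.9000; S(2,2) = 18.9105
  k=3: S(3,0) = 49.9983; S(3,1) = 33.8887; S(3,2) = 22.9696; S(3,3) = 15.5687
  k=4: S(4,0) = 60.7304; S(4,1) = 41.1628; S(4,2) = 27.9000; S(4,3) = 18.9105; S(4,4) = 12.8175
Terminal payoffs V(N, i) = max(S_T - K, 0):
  V(4,0) = 31.380385; V(4,1) = 11.812820; V(4,2) = 0.000000; V(4,3) = 0.000000; V(4,4) = 0.000000
Backward induction: V(k, i) = exp(-r*dt) * [p * V(k+1, i) + (1-p) * V(k+1, i+1)].
  V(3,0) = exp(-r*dt) * [p*31.380385 + (1-p)*11.812820] = 20.728941
  V(3,1) = exp(-r*dt) * [p*11.812820 + (1-p)*0.000000] = 5.402192
  V(3,2) = exp(-r*dt) * [p*0.000000 + (1-p)*0.000000] = 0.000000
  V(3,3) = exp(-r*dt) * [p*0.000000 + (1-p)*0.000000] = 0.000000
  V(2,0) = exp(-r*dt) * [p*20.728941 + (1-p)*5.402192] = 12.396524
  V(2,1) = exp(-r*dt) * [p*5.402192 + (1-p)*0.000000] = 2.470509
  V(2,2) = exp(-r*dt) * [p*0.000000 + (1-p)*0.000000] = 0.000000
  V(1,0) = exp(-r*dt) * [p*12.396524 + (1-p)*2.470509] = 7.003050
  V(1,1) = exp(-r*dt) * [p*2.470509 + (1-p)*0.000000] = 1.129803
  V(0,0) = exp(-r*dt) * [p*7.003050 + (1-p)*1.129803] = 3.812631


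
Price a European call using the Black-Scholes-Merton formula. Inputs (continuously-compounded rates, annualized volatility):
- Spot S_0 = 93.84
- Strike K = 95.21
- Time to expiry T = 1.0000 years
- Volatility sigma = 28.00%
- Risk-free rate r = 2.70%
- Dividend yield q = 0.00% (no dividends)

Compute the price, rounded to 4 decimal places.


d1 = (ln(S/K) + (r - q + 0.5*sigma^2) * T) / (sigma * sqrt(T)) = 0.18466509
d2 = d1 - sigma * sqrt(T) = -0.09533491
exp(-rT) = 0.97336124; exp(-qT) = 1.00000000
C = S_0 * exp(-qT) * N(d1) - K * exp(-rT) * N(d2)
N(d1) = 0.57325414; N(d2) = 0.46202441
C = 93.8400 * 1.00000000 * 0.57325414 - 95.2100 * 0.97336124 * 0.46202441 = 10.9766

Answer: Price = 10.9766


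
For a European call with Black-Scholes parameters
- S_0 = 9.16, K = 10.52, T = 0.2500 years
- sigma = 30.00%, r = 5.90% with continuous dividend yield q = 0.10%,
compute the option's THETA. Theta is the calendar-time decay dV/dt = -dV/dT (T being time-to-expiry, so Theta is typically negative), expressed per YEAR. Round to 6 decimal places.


d1 = -0.7512135242; d2 = -0.9012135242
phi(d1) = 0.3008632571; exp(-qT) = 0.9997500312; exp(-rT) = 0.9853582484
Theta = -S*exp(-qT)*phi(d1)*sigma/(2*sqrt(T)) - r*K*exp(-rT)*N(d2) + q*S*exp(-qT)*N(d1)
N(d1) = 0.2262620812; N(d2) = 0.1837374008; sqrt(T) = 0.5000000000
Term 1 = -9.1600 * 0.9997500312 * 0.3008632571 * 0.3000 / (2 * 0.5000000000) = -0.8265655632
Term 2 = -0.0590 * 10.5200 * 0.9853582484 * 0.1837374008 = -0.1123723534
Term 3 = 0.0010 * 9.1600 * 0.9997500312 * 0.2262620812 = 0.0020720426
Theta = -0.8265655632 + (-0.1123723534) + (0.0020720426) = -0.936866

Answer: Theta = -0.936866


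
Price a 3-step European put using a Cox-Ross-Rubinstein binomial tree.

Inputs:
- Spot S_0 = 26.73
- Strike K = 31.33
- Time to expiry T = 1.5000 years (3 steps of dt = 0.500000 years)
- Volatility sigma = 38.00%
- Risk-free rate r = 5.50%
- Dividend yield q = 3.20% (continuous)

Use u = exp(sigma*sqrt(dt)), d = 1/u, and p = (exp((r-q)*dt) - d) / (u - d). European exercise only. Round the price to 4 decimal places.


dt = T/N = 0.500000
u = exp(sigma*sqrt(dt)) = 1.308263; d = 1/u = 0.764372
p = (exp((r-q)*dt) - d) / (u - d) = 0.454492
Discount per step: exp(-r*dt) = 0.972875
Stock lattice S(k, i) with i counting down-moves:
  k=0: S(0,0) = 26.7300
  k=1: S(1,0) = 34.9699; S(1,1) = 20.4317
  k=2: S(2,0) = 45.7498; S(2,1) = 26.7300; S(2,2) = 15.6174
  k=3: S(3,0) = 59.8528; S(3,1) = 34.9699; S(3,2) = 20.4317; S(3,3) = 11.9375
Terminal payoffs V(N, i) = max(K - S_T, 0):
  V(3,0) = 0.000000; V(3,1) = 0.000000; V(3,2) = 10.898334; V(3,3) = 19.392499
Backward induction: V(k, i) = exp(-r*dt) * [p * V(k+1, i) + (1-p) * V(k+1, i+1)].
  V(2,0) = exp(-r*dt) * [p*0.000000 + (1-p)*0.000000] = 0.000000
  V(2,1) = exp(-r*dt) * [p*0.000000 + (1-p)*10.898334] = 5.783864
  V(2,2) = exp(-r*dt) * [p*10.898334 + (1-p)*19.392499] = 15.110658
  V(1,0) = exp(-r*dt) * [p*0.000000 + (1-p)*5.783864] = 3.069559
  V(1,1) = exp(-r*dt) * [p*5.783864 + (1-p)*15.110658] = 10.576805
  V(0,0) = exp(-r*dt) * [p*3.069559 + (1-p)*10.576805] = 6.970473

Answer: Price = V(0,0) = 6.9705


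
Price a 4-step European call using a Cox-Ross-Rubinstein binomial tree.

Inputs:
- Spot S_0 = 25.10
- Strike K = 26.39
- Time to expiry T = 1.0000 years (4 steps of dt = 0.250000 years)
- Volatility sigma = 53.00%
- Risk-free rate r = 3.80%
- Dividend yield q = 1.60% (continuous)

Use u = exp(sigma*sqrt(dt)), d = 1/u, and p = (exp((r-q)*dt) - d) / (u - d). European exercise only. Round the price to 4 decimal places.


dt = T/N = 0.250000
u = exp(sigma*sqrt(dt)) = 1.303431; d = 1/u = 0.767206
p = (exp((r-q)*dt) - d) / (u - d) = 0.444420
Discount per step: exp(-r*dt) = 0.990545
Stock lattice S(k, i) with i counting down-moves:
  k=0: S(0,0) = 25.1000
  k=1: S(1,0) = 32.7161; S(1,1) = 19.2569
  k=2: S(2,0) = 42.6432; S(2,1) = 25.1000; S(2,2) = 14.7740
  k=3: S(3,0) = 55.5825; S(3,1) = 32.7161; S(3,2) = 19.2569; S(3,3) = 11.3347
  k=4: S(4,0) = 72.4479; S(4,1) = 42.6432; S(4,2) = 25.1000; S(4,3) = 14.7740; S(4,4) = 8.6960
Terminal payoffs V(N, i) = max(S_T - K, 0):
  V(4,0) = 46.057912; V(4,1) = 16.253201; V(4,2) = 0.000000; V(4,3) = 0.000000; V(4,4) = 0.000000
Backward induction: V(k, i) = exp(-r*dt) * [p * V(k+1, i) + (1-p) * V(k+1, i+1)].
  V(3,0) = exp(-r*dt) * [p*46.057912 + (1-p)*16.253201] = 29.220101
  V(3,1) = exp(-r*dt) * [p*16.253201 + (1-p)*0.000000] = 7.154954
  V(3,2) = exp(-r*dt) * [p*0.000000 + (1-p)*0.000000] = 0.000000
  V(3,3) = exp(-r*dt) * [p*0.000000 + (1-p)*0.000000] = 0.000000
  V(2,0) = exp(-r*dt) * [p*29.220101 + (1-p)*7.154954] = 16.800782
  V(2,1) = exp(-r*dt) * [p*7.154954 + (1-p)*0.000000] = 3.149741
  V(2,2) = exp(-r*dt) * [p*0.000000 + (1-p)*0.000000] = 0.000000
  V(1,0) = exp(-r*dt) * [p*16.800782 + (1-p)*3.149741] = 9.129396
  V(1,1) = exp(-r*dt) * [p*3.149741 + (1-p)*0.000000] = 1.386573
  V(0,0) = exp(-r*dt) * [p*9.129396 + (1-p)*1.386573] = 4.781994

Answer: Price = V(0,0) = 4.7820


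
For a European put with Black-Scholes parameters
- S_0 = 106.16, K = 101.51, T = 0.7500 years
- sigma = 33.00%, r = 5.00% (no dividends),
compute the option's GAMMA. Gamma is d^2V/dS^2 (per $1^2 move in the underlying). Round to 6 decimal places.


Answer: Gamma = 0.011984

Derivation:
d1 = 0.4308347765; d2 = 0.1450463933
phi(d1) = 0.3635829407; exp(-qT) = 1.0000000000; exp(-rT) = 0.9631944177
Gamma = exp(-qT) * phi(d1) / (S * sigma * sqrt(T)) = 1.0000000000 * 0.3635829407 / (106.1600 * 0.3300 * 0.8660254038) = 0.011984


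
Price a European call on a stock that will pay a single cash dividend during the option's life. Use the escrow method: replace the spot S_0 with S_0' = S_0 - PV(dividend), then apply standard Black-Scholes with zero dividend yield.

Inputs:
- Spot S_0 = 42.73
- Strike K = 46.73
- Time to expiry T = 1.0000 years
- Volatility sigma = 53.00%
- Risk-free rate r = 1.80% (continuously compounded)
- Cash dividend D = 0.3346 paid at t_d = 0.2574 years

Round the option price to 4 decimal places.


PV(D) = D * exp(-r * t_d) = 0.3346 * 0.99537752 = 0.33305332
S_0' = S_0 - PV(D) = 42.7300 - 0.33305332 = 42.39694668
d1 = (ln(S_0'/K) + (r + sigma^2/2)*T) / (sigma*sqrt(T)) = 0.11535847
d2 = d1 - sigma*sqrt(T) = -0.41464153
exp(-rT) = 0.98216103
N(d1) = 0.54591950; N(d2) = 0.33920217
C = S_0' * N(d1) - K * exp(-rT) * N(d2) = 42.39694668 * 0.54591950 - 46.7300 * 0.98216103 * 0.33920217 = 7.5772

Answer: Price = 7.5772


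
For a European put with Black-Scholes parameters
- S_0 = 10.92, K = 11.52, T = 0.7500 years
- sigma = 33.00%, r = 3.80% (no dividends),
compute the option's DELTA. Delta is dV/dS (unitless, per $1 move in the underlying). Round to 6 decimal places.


Answer: Delta = -0.477887

Derivation:
d1 = 0.0554564705; d2 = -0.2303319127
phi(d1) = 0.3983292943; exp(-qT) = 1.0000000000; exp(-rT) = 0.9719022941
N(-d1) = 0.4778874040
Delta = -exp(-qT) * N(-d1) = -1.0000000000 * 0.4778874040 = -0.477887


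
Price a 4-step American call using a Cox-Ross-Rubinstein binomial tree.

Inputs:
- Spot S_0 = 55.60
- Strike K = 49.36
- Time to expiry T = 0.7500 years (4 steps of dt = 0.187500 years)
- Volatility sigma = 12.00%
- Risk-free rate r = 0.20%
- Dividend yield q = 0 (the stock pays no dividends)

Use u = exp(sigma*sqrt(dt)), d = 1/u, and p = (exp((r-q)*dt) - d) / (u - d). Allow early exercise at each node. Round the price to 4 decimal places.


dt = T/N = 0.187500
u = exp(sigma*sqrt(dt)) = 1.053335; d = 1/u = 0.949365
p = (exp((r-q)*dt) - d) / (u - d) = 0.490620
Discount per step: exp(-r*dt) = 0.999625
Stock lattice S(k, i) with i counting down-moves:
  k=0: S(0,0) = 55.6000
  k=1: S(1,0) = 58.5654; S(1,1) = 52.7847
  k=2: S(2,0) = 61.6890; S(2,1) = 55.6000; S(2,2) = 50.1120
  k=3: S(3,0) = 64.9792; S(3,1) = 58.5654; S(3,2) = 52.7847; S(3,3) = 47.5746
  k=4: S(4,0) = 68.4449; S(4,1) = 61.6890; S(4,2) = 55.6000; S(4,3) = 50.1120; S(4,4) = 45.1657
Terminal payoffs V(N, i) = max(S_T - K, 0):
  V(4,0) = 19.084918; V(4,1) = 12.329038; V(4,2) = 6.240000; V(4,3) = 0.751983; V(4,4) = 0.000000
Backward induction: V(k, i) = exp(-r*dt) * [p * V(k+1, i) + (1-p) * V(k+1, i+1)]; then take max(V_cont, immediate exercise) for American.
  V(3,0) = exp(-r*dt) * [p*19.084918 + (1-p)*12.329038] = 15.637743; exercise = 15.619236; V(3,0) = max -> 15.637743
  V(3,1) = exp(-r*dt) * [p*12.329038 + (1-p)*6.240000] = 9.223944; exercise = 9.205438; V(3,1) = max -> 9.223944
  V(3,2) = exp(-r*dt) * [p*6.240000 + (1-p)*0.751983] = 3.443222; exercise = 3.424716; V(3,2) = max -> 3.443222
  V(3,3) = exp(-r*dt) * [p*0.751983 + (1-p)*0.000000] = 0.368799; exercise = 0.000000; V(3,3) = max -> 0.368799
  V(2,0) = exp(-r*dt) * [p*15.637743 + (1-p)*9.223944] = 12.366044; exercise = 12.329038; V(2,0) = max -> 12.366044
  V(2,1) = exp(-r*dt) * [p*9.223944 + (1-p)*3.443222] = 6.277006; exercise = 6.240000; V(2,1) = max -> 6.277006
  V(2,2) = exp(-r*dt) * [p*3.443222 + (1-p)*0.368799] = 1.876469; exercise = 0.751983; V(2,2) = max -> 1.876469
  V(1,0) = exp(-r*dt) * [p*12.366044 + (1-p)*6.277006] = 9.260937; exercise = 9.205438; V(1,0) = max -> 9.260937
  V(1,1) = exp(-r*dt) * [p*6.277006 + (1-p)*1.876469] = 4.033948; exercise = 3.424716; V(1,1) = max -> 4.033948
  V(0,0) = exp(-r*dt) * [p*9.260937 + (1-p)*4.033948] = 6.595939; exercise = 6.240000; V(0,0) = max -> 6.595939

Answer: Price = V(0,0) = 6.5959


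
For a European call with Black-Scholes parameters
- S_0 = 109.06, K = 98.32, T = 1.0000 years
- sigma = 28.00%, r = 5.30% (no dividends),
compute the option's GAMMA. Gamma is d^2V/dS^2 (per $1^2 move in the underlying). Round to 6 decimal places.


Answer: Gamma = 0.010229

Derivation:
d1 = 0.6995383009; d2 = 0.4195383009
phi(d1) = 0.3123548335; exp(-qT) = 1.0000000000; exp(-rT) = 0.9483800125
Gamma = exp(-qT) * phi(d1) / (S * sigma * sqrt(T)) = 1.0000000000 * 0.3123548335 / (109.0600 * 0.2800 * 1.0000000000) = 0.010229


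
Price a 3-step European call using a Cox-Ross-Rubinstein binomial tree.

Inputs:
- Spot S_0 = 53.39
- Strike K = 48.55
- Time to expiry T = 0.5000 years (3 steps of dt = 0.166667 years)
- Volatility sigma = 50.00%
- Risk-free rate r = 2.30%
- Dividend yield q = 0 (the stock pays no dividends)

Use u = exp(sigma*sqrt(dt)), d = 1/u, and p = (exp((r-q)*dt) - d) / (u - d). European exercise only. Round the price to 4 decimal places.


dt = T/N = 0.166667
u = exp(sigma*sqrt(dt)) = 1.226450; d = 1/u = 0.815361
p = (exp((r-q)*dt) - d) / (u - d) = 0.458488
Discount per step: exp(-r*dt) = 0.996174
Stock lattice S(k, i) with i counting down-moves:
  k=0: S(0,0) = 53.3900
  k=1: S(1,0) = 65.4802; S(1,1) = 43.5321
  k=2: S(2,0) = 80.3082; S(2,1) = 53.3900; S(2,2) = 35.4944
  k=3: S(3,0) = 98.4940; S(3,1) = 65.4802; S(3,2) = 43.5321; S(3,3) = 28.9408
Terminal payoffs V(N, i) = max(S_T - K, 0):
  V(3,0) = 49.944026; V(3,1) = 16.930187; V(3,2) = 0.000000; V(3,3) = 0.000000
Backward induction: V(k, i) = exp(-r*dt) * [p * V(k+1, i) + (1-p) * V(k+1, i+1)].
  V(2,0) = exp(-r*dt) * [p*49.944026 + (1-p)*16.930187] = 31.943954
  V(2,1) = exp(-r*dt) * [p*16.930187 + (1-p)*0.000000] = 7.732591
  V(2,2) = exp(-r*dt) * [p*0.000000 + (1-p)*0.000000] = 0.000000
  V(1,0) = exp(-r*dt) * [p*31.943954 + (1-p)*7.732591] = 18.761158
  V(1,1) = exp(-r*dt) * [p*7.732591 + (1-p)*0.000000] = 3.531737
  V(0,0) = exp(-r*dt) * [p*18.761158 + (1-p)*3.531737] = 10.474018

Answer: Price = V(0,0) = 10.4740


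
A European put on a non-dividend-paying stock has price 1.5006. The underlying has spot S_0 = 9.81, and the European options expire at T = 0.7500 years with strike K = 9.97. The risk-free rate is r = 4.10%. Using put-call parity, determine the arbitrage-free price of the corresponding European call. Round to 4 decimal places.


Put-call parity: C - P = S_0 * exp(-qT) - K * exp(-rT).
S_0 * exp(-qT) = 9.8100 * 1.00000000 = 9.81000000
K * exp(-rT) = 9.9700 * 0.96971797 = 9.66808818
C = P + S*exp(-qT) - K*exp(-rT)
C = 1.5006 + 9.81000000 - 9.66808818 = 1.6425

Answer: Call price = 1.6425


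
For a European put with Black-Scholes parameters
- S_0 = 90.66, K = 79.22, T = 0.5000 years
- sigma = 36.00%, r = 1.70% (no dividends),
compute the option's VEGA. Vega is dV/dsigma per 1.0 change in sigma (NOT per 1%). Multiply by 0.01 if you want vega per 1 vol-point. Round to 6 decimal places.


Answer: Vega = 20.149283

Derivation:
d1 = 0.6905583349; d2 = 0.4359998937
phi(d1) = 0.3143104962; exp(-qT) = 1.0000000000; exp(-rT) = 0.9915360229
Vega = S * exp(-qT) * phi(d1) * sqrt(T) = 90.6600 * 1.0000000000 * 0.3143104962 * 0.7071067812 = 20.149283


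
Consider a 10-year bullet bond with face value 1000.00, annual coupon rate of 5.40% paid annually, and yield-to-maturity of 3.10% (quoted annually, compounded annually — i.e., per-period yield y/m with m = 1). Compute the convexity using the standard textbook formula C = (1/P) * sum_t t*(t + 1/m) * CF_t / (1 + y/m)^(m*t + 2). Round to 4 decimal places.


Answer: Convexity = 78.5966

Derivation:
Coupon per period c = face * coupon_rate / m = 54.000000
Periods per year m = 1; per-period yield y/m = 0.031000
Number of cashflows N = 10
Cashflows (t years, CF_t, discount factor 1/(1+y/m)^(m*t), PV):
  t = 1.0000: CF_t = 54.000000, DF = 0.969932, PV = 52.376334
  t = 2.0000: CF_t = 54.000000, DF = 0.940768, PV = 50.801488
  t = 3.0000: CF_t = 54.000000, DF = 0.912481, PV = 49.273994
  t = 4.0000: CF_t = 54.000000, DF = 0.885045, PV = 47.792428
  t = 5.0000: CF_t = 54.000000, DF = 0.858434, PV = 46.355411
  t = 6.0000: CF_t = 54.000000, DF = 0.832622, PV = 44.961601
  t = 7.0000: CF_t = 54.000000, DF = 0.807587, PV = 43.609700
  t = 8.0000: CF_t = 54.000000, DF = 0.783305, PV = 42.298448
  t = 9.0000: CF_t = 54.000000, DF = 0.759752, PV = 41.026623
  t = 10.0000: CF_t = 1054.000000, DF = 0.736908, PV = 776.701168
Price P = sum_t PV_t = 1195.197195
Convexity numerator sum_t t*(t + 1/m) * CF_t / (1+y/m)^(m*t + 2):
  t = 1.0000: term = 98.547987
  t = 2.0000: term = 286.754571
  t = 3.0000: term = 556.264929
  t = 4.0000: term = 899.232022
  t = 5.0000: term = 1308.291011
  t = 6.0000: term = 1776.534836
  t = 7.0000: term = 2297.490897
  t = 8.0000: term = 2865.098804
  t = 9.0000: term = 3473.689142
  t = 10.0000: term = 80376.541039
Convexity = (1/P) * sum = 93938.445238 / 1195.197195 = 78.596608


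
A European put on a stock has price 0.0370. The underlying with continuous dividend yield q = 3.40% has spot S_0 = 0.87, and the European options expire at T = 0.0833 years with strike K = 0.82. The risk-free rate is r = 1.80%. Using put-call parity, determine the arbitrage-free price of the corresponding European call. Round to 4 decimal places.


Answer: Call price = 0.0858

Derivation:
Put-call parity: C - P = S_0 * exp(-qT) - K * exp(-rT).
S_0 * exp(-qT) = 0.8700 * 0.99717181 = 0.86753947
K * exp(-rT) = 0.8200 * 0.99850172 = 0.81877141
C = P + S*exp(-qT) - K*exp(-rT)
C = 0.0370 + 0.86753947 - 0.81877141 = 0.0858


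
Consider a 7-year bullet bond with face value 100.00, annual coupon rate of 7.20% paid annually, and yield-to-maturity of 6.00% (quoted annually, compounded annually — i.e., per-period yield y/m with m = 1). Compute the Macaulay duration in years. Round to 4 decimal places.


Answer: Macaulay duration = 5.7824 years

Derivation:
Coupon per period c = face * coupon_rate / m = 7.200000
Periods per year m = 1; per-period yield y/m = 0.060000
Number of cashflows N = 7
Cashflows (t years, CF_t, discount factor 1/(1+y/m)^(m*t), PV):
  t = 1.0000: CF_t = 7.200000, DF = 0.943396, PV = 6.792453
  t = 2.0000: CF_t = 7.200000, DF = 0.889996, PV = 6.407974
  t = 3.0000: CF_t = 7.200000, DF = 0.839619, PV = 6.045259
  t = 4.0000: CF_t = 7.200000, DF = 0.792094, PV = 5.703074
  t = 5.0000: CF_t = 7.200000, DF = 0.747258, PV = 5.380259
  t = 6.0000: CF_t = 7.200000, DF = 0.704961, PV = 5.075716
  t = 7.0000: CF_t = 107.200000, DF = 0.665057, PV = 71.294123
Price P = sum_t PV_t = 106.698858
Macaulay numerator sum_t t * PV_t:
  t * PV_t at t = 1.0000: 6.792453
  t * PV_t at t = 2.0000: 12.815949
  t * PV_t at t = 3.0000: 18.135777
  t * PV_t at t = 4.0000: 22.812298
  t * PV_t at t = 5.0000: 26.901294
  t * PV_t at t = 6.0000: 30.454295
  t * PV_t at t = 7.0000: 499.058858
Macaulay duration D = (sum_t t * PV_t) / P = 616.970923 / 106.698858 = 5.782357


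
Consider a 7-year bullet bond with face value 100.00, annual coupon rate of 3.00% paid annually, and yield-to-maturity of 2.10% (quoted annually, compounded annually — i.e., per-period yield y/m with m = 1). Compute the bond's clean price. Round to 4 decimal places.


Answer: Price = 105.8025

Derivation:
Coupon per period c = face * coupon_rate / m = 3.000000
Periods per year m = 1; per-period yield y/m = 0.021000
Number of cashflows N = 7
Cashflows (t years, CF_t, discount factor 1/(1+y/m)^(m*t), PV):
  t = 1.0000: CF_t = 3.000000, DF = 0.979432, PV = 2.938296
  t = 2.0000: CF_t = 3.000000, DF = 0.959287, PV = 2.877861
  t = 3.0000: CF_t = 3.000000, DF = 0.939556, PV = 2.818669
  t = 4.0000: CF_t = 3.000000, DF = 0.920231, PV = 2.760694
  t = 5.0000: CF_t = 3.000000, DF = 0.901304, PV = 2.703912
  t = 6.0000: CF_t = 3.000000, DF = 0.882766, PV = 2.648298
  t = 7.0000: CF_t = 103.000000, DF = 0.864609, PV = 89.054738
Price P = sum_t PV_t = 105.802467


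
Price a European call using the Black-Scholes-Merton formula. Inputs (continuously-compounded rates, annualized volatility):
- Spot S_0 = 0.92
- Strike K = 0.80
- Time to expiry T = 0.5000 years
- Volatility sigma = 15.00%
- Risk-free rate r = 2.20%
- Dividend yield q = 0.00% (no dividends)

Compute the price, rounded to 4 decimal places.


d1 = (ln(S/K) + (r - q + 0.5*sigma^2) * T) / (sigma * sqrt(T)) = 1.47443023
d2 = d1 - sigma * sqrt(T) = 1.36836422
exp(-rT) = 0.98906028; exp(-qT) = 1.00000000
C = S_0 * exp(-qT) * N(d1) - K * exp(-rT) * N(d2)
N(d1) = 0.92981711; N(d2) = 0.91440095
C = 0.9200 * 1.00000000 * 0.92981711 - 0.8000 * 0.98906028 * 0.91440095 = 0.1319

Answer: Price = 0.1319


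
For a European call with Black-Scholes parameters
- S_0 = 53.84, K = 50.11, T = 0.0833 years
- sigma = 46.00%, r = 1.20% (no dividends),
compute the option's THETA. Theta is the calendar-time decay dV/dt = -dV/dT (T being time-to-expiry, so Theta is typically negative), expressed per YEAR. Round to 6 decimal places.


d1 = 0.6146909980; d2 = 0.4819269969
phi(d1) = 0.3302646274; exp(-qT) = 1.0000000000; exp(-rT) = 0.9990008994
Theta = -S*exp(-qT)*phi(d1)*sigma/(2*sqrt(T)) - r*K*exp(-rT)*N(d2) + q*S*exp(-qT)*N(d1)
N(d1) = 0.7306205971; N(d2) = 0.6850710964; sqrt(T) = 0.2886173938
Term 1 = -53.8400 * 1.0000000000 * 0.3302646274 * 0.4600 / (2 * 0.2886173938) = -14.1700847623
Term 2 = -0.0120 * 50.1100 * 0.9990008994 * 0.6850710964 = -0.4115353752
Term 3 = 0 (no dividend yield, q = 0)
Theta = -14.1700847623 + (-0.4115353752) + (0.0000000000) = -14.581620

Answer: Theta = -14.581620


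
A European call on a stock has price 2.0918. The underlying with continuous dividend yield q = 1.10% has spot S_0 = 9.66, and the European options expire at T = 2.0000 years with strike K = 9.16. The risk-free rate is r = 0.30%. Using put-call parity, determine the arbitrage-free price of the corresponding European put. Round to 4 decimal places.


Put-call parity: C - P = S_0 * exp(-qT) - K * exp(-rT).
S_0 * exp(-qT) = 9.6600 * 0.97824024 = 9.44980067
K * exp(-rT) = 9.1600 * 0.99401796 = 9.10520455
P = C - S*exp(-qT) + K*exp(-rT)
P = 2.0918 - 9.44980067 + 9.10520455 = 1.7472

Answer: Put price = 1.7472


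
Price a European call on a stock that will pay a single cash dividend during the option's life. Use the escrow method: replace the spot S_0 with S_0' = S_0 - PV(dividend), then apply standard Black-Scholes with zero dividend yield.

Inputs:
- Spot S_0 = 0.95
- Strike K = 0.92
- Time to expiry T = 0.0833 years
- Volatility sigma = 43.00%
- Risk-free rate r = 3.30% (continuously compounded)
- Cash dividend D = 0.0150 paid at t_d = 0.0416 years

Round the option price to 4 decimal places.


PV(D) = D * exp(-r * t_d) = 0.0150 * 0.99862814 = 0.01497942
S_0' = S_0 - PV(D) = 0.9500 - 0.01497942 = 0.93502058
d1 = (ln(S_0'/K) + (r + sigma^2/2)*T) / (sigma*sqrt(T)) = 0.21469521
d2 = d1 - sigma*sqrt(T) = 0.09058973
exp(-rT) = 0.99725487
N(d1) = 0.58499752; N(d2) = 0.53609071
C = S_0' * N(d1) - K * exp(-rT) * N(d2) = 0.93502058 * 0.58499752 - 0.9200 * 0.99725487 * 0.53609071 = 0.0551

Answer: Price = 0.0551


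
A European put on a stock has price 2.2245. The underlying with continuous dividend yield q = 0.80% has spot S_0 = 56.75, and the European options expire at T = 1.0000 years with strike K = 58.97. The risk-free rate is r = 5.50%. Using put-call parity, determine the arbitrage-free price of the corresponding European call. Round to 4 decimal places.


Put-call parity: C - P = S_0 * exp(-qT) - K * exp(-rT).
S_0 * exp(-qT) = 56.7500 * 0.99203191 = 56.29781117
K * exp(-rT) = 58.9700 * 0.94648515 = 55.81422917
C = P + S*exp(-qT) - K*exp(-rT)
C = 2.2245 + 56.29781117 - 55.81422917 = 2.7081

Answer: Call price = 2.7081


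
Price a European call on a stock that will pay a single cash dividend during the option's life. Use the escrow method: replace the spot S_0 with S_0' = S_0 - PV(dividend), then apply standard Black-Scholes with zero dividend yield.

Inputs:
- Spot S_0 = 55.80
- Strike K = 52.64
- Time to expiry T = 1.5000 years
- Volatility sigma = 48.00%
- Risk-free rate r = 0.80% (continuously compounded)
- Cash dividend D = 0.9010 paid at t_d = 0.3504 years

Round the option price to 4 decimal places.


PV(D) = D * exp(-r * t_d) = 0.9010 * 0.99720073 = 0.89847785
S_0' = S_0 - PV(D) = 55.8000 - 0.89847785 = 54.90152215
d1 = (ln(S_0'/K) + (r + sigma^2/2)*T) / (sigma*sqrt(T)) = 0.38590484
d2 = d1 - sigma*sqrt(T) = -0.20197270
exp(-rT) = 0.98807171
N(d1) = 0.65021643; N(d2) = 0.41996903
C = S_0' * N(d1) - K * exp(-rT) * N(d2) = 54.90152215 * 0.65021643 - 52.6400 * 0.98807171 * 0.41996903 = 13.8544

Answer: Price = 13.8544


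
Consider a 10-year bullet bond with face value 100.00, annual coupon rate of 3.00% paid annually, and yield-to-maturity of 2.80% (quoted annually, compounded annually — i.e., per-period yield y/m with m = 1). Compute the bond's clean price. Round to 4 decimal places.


Answer: Price = 101.7236

Derivation:
Coupon per period c = face * coupon_rate / m = 3.000000
Periods per year m = 1; per-period yield y/m = 0.028000
Number of cashflows N = 10
Cashflows (t years, CF_t, discount factor 1/(1+y/m)^(m*t), PV):
  t = 1.0000: CF_t = 3.000000, DF = 0.972763, PV = 2.918288
  t = 2.0000: CF_t = 3.000000, DF = 0.946267, PV = 2.838801
  t = 3.0000: CF_t = 3.000000, DF = 0.920493, PV = 2.761480
  t = 4.0000: CF_t = 3.000000, DF = 0.895422, PV = 2.686265
  t = 5.0000: CF_t = 3.000000, DF = 0.871033, PV = 2.613098
  t = 6.0000: CF_t = 3.000000, DF = 0.847308, PV = 2.541924
  t = 7.0000: CF_t = 3.000000, DF = 0.824230, PV = 2.472689
  t = 8.0000: CF_t = 3.000000, DF = 0.801780, PV = 2.405339
  t = 9.0000: CF_t = 3.000000, DF = 0.779941, PV = 2.339824
  t = 10.0000: CF_t = 103.000000, DF = 0.758698, PV = 78.145879
Price P = sum_t PV_t = 101.723587


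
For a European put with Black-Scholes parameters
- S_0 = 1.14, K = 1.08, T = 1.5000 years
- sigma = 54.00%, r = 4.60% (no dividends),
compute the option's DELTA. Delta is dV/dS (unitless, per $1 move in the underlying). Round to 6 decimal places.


Answer: Delta = -0.302661

Derivation:
d1 = 0.5167625327; d2 = -0.1445996979
phi(d1) = 0.3490778587; exp(-qT) = 1.0000000000; exp(-rT) = 0.9333266801
N(-d1) = 0.3026609689
Delta = -exp(-qT) * N(-d1) = -1.0000000000 * 0.3026609689 = -0.302661


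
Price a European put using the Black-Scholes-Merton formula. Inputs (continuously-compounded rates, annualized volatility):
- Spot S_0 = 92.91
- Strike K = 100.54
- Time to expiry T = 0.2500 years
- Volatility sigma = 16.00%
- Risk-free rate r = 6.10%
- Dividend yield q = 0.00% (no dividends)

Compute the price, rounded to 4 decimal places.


d1 = (ln(S/K) + (r - q + 0.5*sigma^2) * T) / (sigma * sqrt(T)) = -0.75592970
d2 = d1 - sigma * sqrt(T) = -0.83592970
exp(-rT) = 0.98486569; exp(-qT) = 1.00000000
P = K * exp(-rT) * N(-d2) - S_0 * exp(-qT) * N(-d1)
N(-d1) = 0.77515433; N(-d2) = 0.79840277
P = 100.5400 * 0.98486569 * 0.79840277 - 92.9100 * 1.00000000 * 0.77515433 = 7.0370

Answer: Price = 7.0370


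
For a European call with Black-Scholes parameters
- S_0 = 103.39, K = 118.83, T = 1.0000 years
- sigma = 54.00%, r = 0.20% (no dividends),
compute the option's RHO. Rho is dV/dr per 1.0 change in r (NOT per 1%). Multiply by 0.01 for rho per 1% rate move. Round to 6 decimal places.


d1 = 0.0159524913; d2 = -0.5240475087
phi(d1) = 0.3988915218; exp(-qT) = 1.0000000000; exp(-rT) = 0.9980019987
N(d2) = 0.3001227482
Rho = K*T*exp(-rT)*N(d2) = 118.8300 * 1.0000 * 0.9980019987 * 0.3001227482 = 35.592330

Answer: Rho = 35.592330


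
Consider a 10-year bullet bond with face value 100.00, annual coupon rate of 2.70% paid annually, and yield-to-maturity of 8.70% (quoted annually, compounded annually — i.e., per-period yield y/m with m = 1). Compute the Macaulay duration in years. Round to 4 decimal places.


Answer: Macaulay duration = 8.5084 years

Derivation:
Coupon per period c = face * coupon_rate / m = 2.700000
Periods per year m = 1; per-period yield y/m = 0.087000
Number of cashflows N = 10
Cashflows (t years, CF_t, discount factor 1/(1+y/m)^(m*t), PV):
  t = 1.0000: CF_t = 2.700000, DF = 0.919963, PV = 2.483901
  t = 2.0000: CF_t = 2.700000, DF = 0.846332, PV = 2.285097
  t = 3.0000: CF_t = 2.700000, DF = 0.778595, PV = 2.102205
  t = 4.0000: CF_t = 2.700000, DF = 0.716278, PV = 1.933952
  t = 5.0000: CF_t = 2.700000, DF = 0.658950, PV = 1.779164
  t = 6.0000: CF_t = 2.700000, DF = 0.606209, PV = 1.636766
  t = 7.0000: CF_t = 2.700000, DF = 0.557690, PV = 1.505764
  t = 8.0000: CF_t = 2.700000, DF = 0.513055, PV = 1.385248
  t = 9.0000: CF_t = 2.700000, DF = 0.471991, PV = 1.274377
  t = 10.0000: CF_t = 102.700000, DF = 0.434215, PV = 44.593853
Price P = sum_t PV_t = 60.980327
Macaulay numerator sum_t t * PV_t:
  t * PV_t at t = 1.0000: 2.483901
  t * PV_t at t = 2.0000: 4.570194
  t * PV_t at t = 3.0000: 6.306616
  t * PV_t at t = 4.0000: 7.735806
  t * PV_t at t = 5.0000: 8.895821
  t * PV_t at t = 6.0000: 9.820594
  t * PV_t at t = 7.0000: 10.540349
  t * PV_t at t = 8.0000: 11.081981
  t * PV_t at t = 9.0000: 11.469391
  t * PV_t at t = 10.0000: 445.938535
Macaulay duration D = (sum_t t * PV_t) / P = 518.843189 / 60.980327 = 8.508370


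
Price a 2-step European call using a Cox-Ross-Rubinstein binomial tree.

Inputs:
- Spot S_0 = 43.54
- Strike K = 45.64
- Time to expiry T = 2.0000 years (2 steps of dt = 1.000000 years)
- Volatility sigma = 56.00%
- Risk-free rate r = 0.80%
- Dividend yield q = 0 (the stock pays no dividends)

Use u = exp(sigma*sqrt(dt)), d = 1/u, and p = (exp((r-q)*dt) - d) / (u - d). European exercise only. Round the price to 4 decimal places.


dt = T/N = 1.000000
u = exp(sigma*sqrt(dt)) = 1.750673; d = 1/u = 0.571209
p = (exp((r-q)*dt) - d) / (u - d) = 0.370357
Discount per step: exp(-r*dt) = 0.992032
Stock lattice S(k, i) with i counting down-moves:
  k=0: S(0,0) = 43.5400
  k=1: S(1,0) = 76.2243; S(1,1) = 24.8704
  k=2: S(2,0) = 133.4438; S(2,1) = 43.5400; S(2,2) = 14.2062
Terminal payoffs V(N, i) = max(S_T - K, 0):
  V(2,0) = 87.803752; V(2,1) = 0.000000; V(2,2) = 0.000000
Backward induction: V(k, i) = exp(-r*dt) * [p * V(k+1, i) + (1-p) * V(k+1, i+1)].
  V(1,0) = exp(-r*dt) * [p*87.803752 + (1-p)*0.000000] = 32.259658
  V(1,1) = exp(-r*dt) * [p*0.000000 + (1-p)*0.000000] = 0.000000
  V(0,0) = exp(-r*dt) * [p*32.259658 + (1-p)*0.000000] = 11.852404

Answer: Price = V(0,0) = 11.8524


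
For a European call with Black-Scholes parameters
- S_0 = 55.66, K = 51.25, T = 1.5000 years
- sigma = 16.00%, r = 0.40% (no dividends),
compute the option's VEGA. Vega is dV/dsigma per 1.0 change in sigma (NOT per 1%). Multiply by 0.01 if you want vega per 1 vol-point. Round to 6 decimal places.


Answer: Vega = 23.380303

Derivation:
d1 = 0.5498397084; d2 = 0.3538805290
phi(d1) = 0.3429740860; exp(-qT) = 1.0000000000; exp(-rT) = 0.9940179641
Vega = S * exp(-qT) * phi(d1) * sqrt(T) = 55.6600 * 1.0000000000 * 0.3429740860 * 1.2247448714 = 23.380303


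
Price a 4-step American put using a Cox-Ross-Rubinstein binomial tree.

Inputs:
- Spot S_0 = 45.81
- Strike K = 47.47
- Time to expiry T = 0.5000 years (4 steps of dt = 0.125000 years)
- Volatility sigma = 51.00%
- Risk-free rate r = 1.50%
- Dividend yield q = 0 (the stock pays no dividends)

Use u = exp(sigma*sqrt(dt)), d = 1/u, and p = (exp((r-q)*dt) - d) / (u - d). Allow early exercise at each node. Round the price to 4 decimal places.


dt = T/N = 0.125000
u = exp(sigma*sqrt(dt)) = 1.197591; d = 1/u = 0.835009
p = (exp((r-q)*dt) - d) / (u - d) = 0.460220
Discount per step: exp(-r*dt) = 0.998127
Stock lattice S(k, i) with i counting down-moves:
  k=0: S(0,0) = 45.8100
  k=1: S(1,0) = 54.8617; S(1,1) = 38.2518
  k=2: S(2,0) = 65.7018; S(2,1) = 45.8100; S(2,2) = 31.9406
  k=3: S(3,0) = 78.6839; S(3,1) = 54.8617; S(3,2) = 38.2518; S(3,3) = 26.6707
  k=4: S(4,0) = 94.2312; S(4,1) = 65.7018; S(4,2) = 45.8100; S(4,3) = 31.9406; S(4,4) = 22.2703
Terminal payoffs V(N, i) = max(K - S_T, 0):
  V(4,0) = 0.000000; V(4,1) = 0.000000; V(4,2) = 1.660000; V(4,3) = 15.529399; V(4,4) = 25.199710
Backward induction: V(k, i) = exp(-r*dt) * [p * V(k+1, i) + (1-p) * V(k+1, i+1)]; then take max(V_cont, immediate exercise) for American.
  V(3,0) = exp(-r*dt) * [p*0.000000 + (1-p)*0.000000] = 0.000000; exercise = 0.000000; V(3,0) = max -> 0.000000
  V(3,1) = exp(-r*dt) * [p*0.000000 + (1-p)*1.660000] = 0.894357; exercise = 0.000000; V(3,1) = max -> 0.894357
  V(3,2) = exp(-r*dt) * [p*1.660000 + (1-p)*15.529399] = 9.129294; exercise = 9.218217; V(3,2) = max -> 9.218217
  V(3,3) = exp(-r*dt) * [p*15.529399 + (1-p)*25.199710] = 20.710374; exercise = 20.799296; V(3,3) = max -> 20.799296
  V(2,0) = exp(-r*dt) * [p*0.000000 + (1-p)*0.894357] = 0.481852; exercise = 0.000000; V(2,0) = max -> 0.481852
  V(2,1) = exp(-r*dt) * [p*0.894357 + (1-p)*9.218217] = 5.377320; exercise = 1.660000; V(2,1) = max -> 5.377320
  V(2,2) = exp(-r*dt) * [p*9.218217 + (1-p)*20.799296] = 15.440476; exercise = 15.529399; V(2,2) = max -> 15.529399
  V(1,0) = exp(-r*dt) * [p*0.481852 + (1-p)*5.377320] = 3.118476; exercise = 0.000000; V(1,0) = max -> 3.118476
  V(1,1) = exp(-r*dt) * [p*5.377320 + (1-p)*15.529399] = 10.836873; exercise = 9.218217; V(1,1) = max -> 10.836873
  V(0,0) = exp(-r*dt) * [p*3.118476 + (1-p)*10.836873] = 7.271068; exercise = 1.660000; V(0,0) = max -> 7.271068

Answer: Price = V(0,0) = 7.2711


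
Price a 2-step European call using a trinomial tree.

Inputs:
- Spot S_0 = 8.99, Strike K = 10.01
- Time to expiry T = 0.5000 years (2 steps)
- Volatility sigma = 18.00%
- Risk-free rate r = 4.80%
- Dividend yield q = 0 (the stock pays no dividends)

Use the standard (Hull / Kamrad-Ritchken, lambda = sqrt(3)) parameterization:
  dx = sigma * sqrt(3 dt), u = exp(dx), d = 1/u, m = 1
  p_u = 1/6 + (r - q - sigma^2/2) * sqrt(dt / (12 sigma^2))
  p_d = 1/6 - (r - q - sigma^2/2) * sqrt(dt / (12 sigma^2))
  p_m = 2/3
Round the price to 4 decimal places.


dt = T/N = 0.250000; dx = sigma*sqrt(3*dt) = 0.155885
u = exp(dx) = 1.168691; d = 1/u = 0.855658
p_u = 0.192166, p_m = 0.666667, p_d = 0.141167
Discount per step: exp(-r*dt) = 0.988072
Stock lattice S(k, j) with j the centered position index:
  k=0: S(0,+0) = 8.9900
  k=1: S(1,-1) = 7.6924; S(1,+0) = 8.9900; S(1,+1) = 10.5065
  k=2: S(2,-2) = 6.5820; S(2,-1) = 7.6924; S(2,+0) = 8.9900; S(2,+1) = 10.5065; S(2,+2) = 12.2789
Terminal payoffs V(N, j) = max(S_T - K, 0):
  V(2,-2) = 0.000000; V(2,-1) = 0.000000; V(2,+0) = 0.000000; V(2,+1) = 0.496535; V(2,+2) = 2.268896
Backward induction: V(k, j) = exp(-r*dt) * [p_u * V(k+1, j+1) + p_m * V(k+1, j) + p_d * V(k+1, j-1)]
  V(1,-1) = exp(-r*dt) * [p_u*0.000000 + p_m*0.000000 + p_d*0.000000] = 0.000000
  V(1,+0) = exp(-r*dt) * [p_u*0.496535 + p_m*0.000000 + p_d*0.000000] = 0.094279
  V(1,+1) = exp(-r*dt) * [p_u*2.268896 + p_m*0.496535 + p_d*0.000000] = 0.757879
  V(0,+0) = exp(-r*dt) * [p_u*0.757879 + p_m*0.094279 + p_d*0.000000] = 0.206005

Answer: Price = V(0,0) = 0.2060
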